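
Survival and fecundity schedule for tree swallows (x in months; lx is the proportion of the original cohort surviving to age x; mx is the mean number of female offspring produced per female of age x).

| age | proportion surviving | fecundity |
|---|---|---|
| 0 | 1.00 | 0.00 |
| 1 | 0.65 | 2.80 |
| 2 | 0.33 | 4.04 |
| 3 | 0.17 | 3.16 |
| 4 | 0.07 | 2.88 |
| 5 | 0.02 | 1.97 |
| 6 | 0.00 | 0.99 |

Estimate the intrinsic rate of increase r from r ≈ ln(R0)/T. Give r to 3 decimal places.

0.758

R0 = Σ lx·mx = 0 + 1.82 + 1.3332 + 0.5372 + 0.2016 + 0.0394 + 0 = 3.9314
Σ x·lx·mx = 7.1014; T = 7.1014/3.9314 = 1.80633…
r ≈ ln(R0)/T = ln(3.9314)/1.80633… = 0.75789… → 0.758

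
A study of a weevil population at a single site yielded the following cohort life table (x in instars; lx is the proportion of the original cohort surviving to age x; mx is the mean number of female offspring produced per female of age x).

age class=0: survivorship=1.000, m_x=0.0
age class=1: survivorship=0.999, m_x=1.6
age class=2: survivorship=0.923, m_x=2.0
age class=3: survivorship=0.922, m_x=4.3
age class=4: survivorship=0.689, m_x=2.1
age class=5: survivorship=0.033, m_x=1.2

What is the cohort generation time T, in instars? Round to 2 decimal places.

lx·mx: 0, 1.5984, 1.846, 3.9646, 1.4469, 0.0396 → R0 = 8.8955
x·lx·mx: 0, 1.5984, 3.692, 11.8938, 5.7876, 0.198 → Σ = 23.1698
T = 23.1698 / 8.8955 = 2.604665… → 2.60

2.60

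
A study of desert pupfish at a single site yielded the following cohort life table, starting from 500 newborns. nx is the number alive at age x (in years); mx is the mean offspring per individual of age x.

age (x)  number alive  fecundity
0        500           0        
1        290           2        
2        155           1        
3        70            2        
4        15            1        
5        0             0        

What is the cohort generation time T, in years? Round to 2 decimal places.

lx = nx/n0 = nx/500: 1, 0.58, 0.31, 0.14, 0.03, 0
lx·mx: 0, 1.16, 0.31, 0.28, 0.03, 0 → R0 = 1.78
x·lx·mx: 0, 1.16, 0.62, 0.84, 0.12, 0 → Σ = 2.74
T = 2.74 / 1.78 = 1.539326… → 1.54

1.54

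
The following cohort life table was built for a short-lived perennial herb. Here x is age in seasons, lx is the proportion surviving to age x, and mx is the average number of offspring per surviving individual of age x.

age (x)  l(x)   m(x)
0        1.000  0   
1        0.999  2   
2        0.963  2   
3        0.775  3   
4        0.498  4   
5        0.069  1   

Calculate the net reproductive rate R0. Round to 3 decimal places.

lx·mx by age: 0, 1.998, 1.926, 2.325, 1.992, 0.069
R0 = Σ lx·mx = 8.31 → 8.310

8.310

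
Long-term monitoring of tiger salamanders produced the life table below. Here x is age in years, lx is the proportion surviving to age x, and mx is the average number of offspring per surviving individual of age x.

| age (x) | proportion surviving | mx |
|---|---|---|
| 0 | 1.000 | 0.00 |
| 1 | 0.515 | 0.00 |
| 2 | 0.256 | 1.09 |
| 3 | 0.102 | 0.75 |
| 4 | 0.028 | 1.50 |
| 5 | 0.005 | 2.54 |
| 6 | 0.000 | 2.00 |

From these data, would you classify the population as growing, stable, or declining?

R0 = Σ lx·mx = 0 + 0 + 0.27904 + 0.0765 + 0.042 + 0.0127 + 0 = 0.41024
R0 < 1, so the population is declining.

declining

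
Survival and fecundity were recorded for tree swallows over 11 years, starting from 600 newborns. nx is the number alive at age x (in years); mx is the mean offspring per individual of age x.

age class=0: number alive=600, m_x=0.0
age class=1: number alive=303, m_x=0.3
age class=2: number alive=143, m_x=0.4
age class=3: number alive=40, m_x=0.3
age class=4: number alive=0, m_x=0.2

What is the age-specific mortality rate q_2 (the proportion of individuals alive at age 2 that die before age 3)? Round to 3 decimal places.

lx = nx/n0 = nx/600: 1, 0.505, 0.23833…, 0.06667…, 0
q_2 = (l_2 − l_3) / l_2 = (0.238333… − 0.066667…) / 0.238333…
     = 0.171667… / 0.238333… = 0.72028… → 0.720

0.720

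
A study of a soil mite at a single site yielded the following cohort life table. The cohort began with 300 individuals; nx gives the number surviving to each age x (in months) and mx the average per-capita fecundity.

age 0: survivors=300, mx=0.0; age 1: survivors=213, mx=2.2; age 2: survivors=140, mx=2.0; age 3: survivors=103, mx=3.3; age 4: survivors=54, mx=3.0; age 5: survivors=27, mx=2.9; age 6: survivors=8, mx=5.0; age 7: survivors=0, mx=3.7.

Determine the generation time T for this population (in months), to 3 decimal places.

lx = nx/n0 = nx/300: 1, 0.71, 0.46667…, 0.34333…, 0.18, 0.09, 0.02667…, 0
lx·mx: 0, 1.562, 0.933333…, 1.133…, 0.54, 0.261, 0.133333…, 0 → R0 = 4.562667…
x·lx·mx: 0, 1.562, 1.866667…, 3.399…, 2.16, 1.305, 0.8…, 0 → Σ = 11.092667…
T = 11.092667… / 4.562667… = 2.431181… → 2.431

2.431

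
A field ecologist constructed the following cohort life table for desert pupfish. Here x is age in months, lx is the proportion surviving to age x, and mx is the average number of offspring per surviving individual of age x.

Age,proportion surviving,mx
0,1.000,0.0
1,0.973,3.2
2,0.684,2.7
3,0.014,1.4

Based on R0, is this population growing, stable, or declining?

R0 = Σ lx·mx = 0 + 3.1136 + 1.8468 + 0.0196 = 4.98
R0 > 1, so the population is growing.

growing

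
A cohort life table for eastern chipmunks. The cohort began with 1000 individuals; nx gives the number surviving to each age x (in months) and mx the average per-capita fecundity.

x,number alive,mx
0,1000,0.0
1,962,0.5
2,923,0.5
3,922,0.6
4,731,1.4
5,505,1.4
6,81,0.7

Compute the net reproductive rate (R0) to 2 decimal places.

3.28

lx = nx/n0 = nx/1000: 1, 0.962, 0.923, 0.922, 0.731, 0.505, 0.081
lx·mx by age: 0, 0.481, 0.4615, 0.5532, 1.0234, 0.707, 0.0567
R0 = Σ lx·mx = 3.2828 → 3.28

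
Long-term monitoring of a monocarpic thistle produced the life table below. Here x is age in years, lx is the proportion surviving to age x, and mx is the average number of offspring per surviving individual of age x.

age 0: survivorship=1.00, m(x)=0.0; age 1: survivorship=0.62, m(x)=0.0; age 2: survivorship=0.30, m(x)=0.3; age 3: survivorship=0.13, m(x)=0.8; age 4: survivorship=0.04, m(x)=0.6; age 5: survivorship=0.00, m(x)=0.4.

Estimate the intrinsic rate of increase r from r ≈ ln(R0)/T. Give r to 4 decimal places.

R0 = Σ lx·mx = 0 + 0 + 0.09 + 0.104 + 0.024 + 0 = 0.218
Σ x·lx·mx = 0.588; T = 0.588/0.218 = 2.69725…
r ≈ ln(R0)/T = ln(0.218)/2.69725… = -0.564746… → -0.5647

-0.5647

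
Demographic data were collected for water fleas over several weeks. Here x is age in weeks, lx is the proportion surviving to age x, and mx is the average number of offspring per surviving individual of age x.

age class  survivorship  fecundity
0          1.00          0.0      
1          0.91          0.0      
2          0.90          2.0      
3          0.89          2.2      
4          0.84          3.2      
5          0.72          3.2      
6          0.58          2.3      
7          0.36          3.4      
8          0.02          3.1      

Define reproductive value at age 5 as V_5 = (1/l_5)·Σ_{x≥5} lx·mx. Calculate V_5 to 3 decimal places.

lx·mx for x ≥ 5: 2.304, 1.334, 1.224, 0.062 → sum = 4.924
V_5 = 4.924 / l_5 = 4.924 / 0.72 = 6.838889… → 6.839

6.839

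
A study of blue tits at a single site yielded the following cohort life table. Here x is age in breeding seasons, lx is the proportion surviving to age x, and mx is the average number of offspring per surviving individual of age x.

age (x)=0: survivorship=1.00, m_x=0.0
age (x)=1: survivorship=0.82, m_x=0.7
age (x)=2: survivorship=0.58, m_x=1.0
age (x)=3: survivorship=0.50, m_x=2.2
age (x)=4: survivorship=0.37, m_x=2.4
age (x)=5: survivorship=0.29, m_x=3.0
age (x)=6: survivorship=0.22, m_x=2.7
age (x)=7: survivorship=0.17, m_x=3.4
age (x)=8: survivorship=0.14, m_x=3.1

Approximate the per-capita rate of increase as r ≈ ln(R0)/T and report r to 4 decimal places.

0.4037

R0 = Σ lx·mx = 0 + 0.574 + 0.58 + 1.1 + 0.888 + 0.87 + 0.594 + 0.578 + 0.434 = 5.618
Σ x·lx·mx = 24.018; T = 24.018/5.618 = 4.27519…
r ≈ ln(R0)/T = ln(5.618)/4.27519… = 0.403719… → 0.4037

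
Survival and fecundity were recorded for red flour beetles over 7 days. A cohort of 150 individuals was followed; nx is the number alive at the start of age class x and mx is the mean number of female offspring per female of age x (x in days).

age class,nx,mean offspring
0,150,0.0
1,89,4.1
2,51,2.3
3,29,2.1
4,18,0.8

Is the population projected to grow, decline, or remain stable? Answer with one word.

lx = nx/n0 = nx/150: 1, 0.59333…, 0.34, 0.19333…, 0.12
R0 = Σ lx·mx = 0 + 2.432667… + 0.782 + 0.406… + 0.096 = 3.716667…
R0 > 1, so the population is growing.

growing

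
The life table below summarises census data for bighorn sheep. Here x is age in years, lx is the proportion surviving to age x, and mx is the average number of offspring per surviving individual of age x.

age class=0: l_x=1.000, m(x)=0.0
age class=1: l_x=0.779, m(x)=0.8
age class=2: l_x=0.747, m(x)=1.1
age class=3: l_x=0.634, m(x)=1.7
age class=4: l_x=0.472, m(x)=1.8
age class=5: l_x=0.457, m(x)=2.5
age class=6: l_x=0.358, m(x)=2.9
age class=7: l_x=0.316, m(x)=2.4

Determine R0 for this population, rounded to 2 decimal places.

6.31

lx·mx by age: 0, 0.6232, 0.8217, 1.0778, 0.8496, 1.1425, 1.0382, 0.7584
R0 = Σ lx·mx = 6.3114 → 6.31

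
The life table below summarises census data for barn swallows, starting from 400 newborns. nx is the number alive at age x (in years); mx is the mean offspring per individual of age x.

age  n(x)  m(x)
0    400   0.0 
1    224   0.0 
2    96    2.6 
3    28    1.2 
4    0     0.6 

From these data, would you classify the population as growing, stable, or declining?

lx = nx/n0 = nx/400: 1, 0.56, 0.24, 0.07, 0
R0 = Σ lx·mx = 0 + 0 + 0.624 + 0.084 + 0 = 0.708
R0 < 1, so the population is declining.

declining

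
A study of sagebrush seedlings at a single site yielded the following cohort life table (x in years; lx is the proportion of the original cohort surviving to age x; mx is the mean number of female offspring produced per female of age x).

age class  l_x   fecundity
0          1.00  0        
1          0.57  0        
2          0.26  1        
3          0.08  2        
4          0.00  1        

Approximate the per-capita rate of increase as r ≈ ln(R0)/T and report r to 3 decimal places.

R0 = Σ lx·mx = 0 + 0 + 0.26 + 0.16 + 0 = 0.42
Σ x·lx·mx = 1; T = 1/0.42 = 2.38095…
r ≈ ln(R0)/T = ln(0.42)/2.38095… = -0.36435… → -0.364

-0.364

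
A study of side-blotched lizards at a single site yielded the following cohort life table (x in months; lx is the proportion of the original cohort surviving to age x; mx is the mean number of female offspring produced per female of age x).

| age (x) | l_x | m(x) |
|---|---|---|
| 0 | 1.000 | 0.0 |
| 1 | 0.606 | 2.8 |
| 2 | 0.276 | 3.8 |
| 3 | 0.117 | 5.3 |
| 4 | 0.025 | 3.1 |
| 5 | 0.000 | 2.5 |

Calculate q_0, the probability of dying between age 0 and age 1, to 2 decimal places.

q_0 = (l_0 − l_1) / l_0 = (1 − 0.606) / 1
     = 0.394 / 1 = 0.394 → 0.39

0.39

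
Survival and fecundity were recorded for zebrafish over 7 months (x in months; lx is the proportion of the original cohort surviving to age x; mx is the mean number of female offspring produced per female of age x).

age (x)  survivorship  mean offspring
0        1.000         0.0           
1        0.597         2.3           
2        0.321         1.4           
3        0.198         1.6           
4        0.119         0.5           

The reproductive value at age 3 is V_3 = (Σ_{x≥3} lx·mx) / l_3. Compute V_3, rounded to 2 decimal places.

1.90

lx·mx for x ≥ 3: 0.3168, 0.0595 → sum = 0.3763
V_3 = 0.3763 / l_3 = 0.3763 / 0.198 = 1.900505… → 1.90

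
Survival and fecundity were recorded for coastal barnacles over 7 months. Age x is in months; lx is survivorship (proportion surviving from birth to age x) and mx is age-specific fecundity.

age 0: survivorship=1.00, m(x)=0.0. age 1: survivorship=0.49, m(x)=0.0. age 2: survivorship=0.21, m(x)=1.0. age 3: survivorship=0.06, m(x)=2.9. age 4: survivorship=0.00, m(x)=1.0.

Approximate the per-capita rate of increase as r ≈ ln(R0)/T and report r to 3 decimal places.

-0.390

R0 = Σ lx·mx = 0 + 0 + 0.21 + 0.174 + 0 = 0.384
Σ x·lx·mx = 0.942; T = 0.942/0.384 = 2.45313…
r ≈ ln(R0)/T = ln(0.384)/2.45313… = -0.39016… → -0.390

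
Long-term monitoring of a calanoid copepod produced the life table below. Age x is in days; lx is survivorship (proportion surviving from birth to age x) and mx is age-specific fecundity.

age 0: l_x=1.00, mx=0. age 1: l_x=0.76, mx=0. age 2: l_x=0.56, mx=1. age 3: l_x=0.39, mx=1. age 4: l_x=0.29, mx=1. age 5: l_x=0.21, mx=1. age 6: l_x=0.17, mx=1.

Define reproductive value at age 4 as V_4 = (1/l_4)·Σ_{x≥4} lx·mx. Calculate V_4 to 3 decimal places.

2.310

lx·mx for x ≥ 4: 0.29, 0.21, 0.17 → sum = 0.67
V_4 = 0.67 / l_4 = 0.67 / 0.29 = 2.310345… → 2.310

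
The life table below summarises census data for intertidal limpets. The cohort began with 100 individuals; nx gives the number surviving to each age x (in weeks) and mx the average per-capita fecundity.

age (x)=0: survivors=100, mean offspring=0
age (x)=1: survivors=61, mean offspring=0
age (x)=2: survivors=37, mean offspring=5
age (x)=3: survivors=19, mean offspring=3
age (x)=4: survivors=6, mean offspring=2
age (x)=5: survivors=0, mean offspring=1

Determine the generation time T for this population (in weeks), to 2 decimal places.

2.32

lx = nx/n0 = nx/100: 1, 0.61, 0.37, 0.19, 0.06, 0
lx·mx: 0, 0, 1.85, 0.57, 0.12, 0 → R0 = 2.54
x·lx·mx: 0, 0, 3.7, 1.71, 0.48, 0 → Σ = 5.89
T = 5.89 / 2.54 = 2.318898… → 2.32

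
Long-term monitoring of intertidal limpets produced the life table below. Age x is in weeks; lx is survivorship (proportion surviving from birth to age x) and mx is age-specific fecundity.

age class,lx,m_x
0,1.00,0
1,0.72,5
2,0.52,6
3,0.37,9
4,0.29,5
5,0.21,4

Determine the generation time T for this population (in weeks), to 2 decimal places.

2.42

lx·mx: 0, 3.6, 3.12, 3.33, 1.45, 0.84 → R0 = 12.34
x·lx·mx: 0, 3.6, 6.24, 9.99, 5.8, 4.2 → Σ = 29.83
T = 29.83 / 12.34 = 2.417342… → 2.42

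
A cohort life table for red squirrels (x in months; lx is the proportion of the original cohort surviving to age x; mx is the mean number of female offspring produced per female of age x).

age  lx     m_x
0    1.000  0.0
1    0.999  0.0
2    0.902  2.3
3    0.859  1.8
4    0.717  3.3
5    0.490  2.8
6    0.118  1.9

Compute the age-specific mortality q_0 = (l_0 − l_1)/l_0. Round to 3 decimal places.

0.001

q_0 = (l_0 − l_1) / l_0 = (1 − 0.999) / 1
     = 0.001 / 1 = 0.001 → 0.001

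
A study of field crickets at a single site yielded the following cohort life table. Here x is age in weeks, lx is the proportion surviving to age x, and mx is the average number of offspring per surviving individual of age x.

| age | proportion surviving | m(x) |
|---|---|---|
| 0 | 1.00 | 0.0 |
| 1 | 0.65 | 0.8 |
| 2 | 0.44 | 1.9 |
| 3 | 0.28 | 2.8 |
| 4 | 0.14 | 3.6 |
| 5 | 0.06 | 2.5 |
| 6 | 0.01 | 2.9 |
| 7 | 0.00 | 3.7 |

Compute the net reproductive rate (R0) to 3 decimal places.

2.823

lx·mx by age: 0, 0.52, 0.836, 0.784, 0.504, 0.15, 0.029, 0
R0 = Σ lx·mx = 2.823 → 2.823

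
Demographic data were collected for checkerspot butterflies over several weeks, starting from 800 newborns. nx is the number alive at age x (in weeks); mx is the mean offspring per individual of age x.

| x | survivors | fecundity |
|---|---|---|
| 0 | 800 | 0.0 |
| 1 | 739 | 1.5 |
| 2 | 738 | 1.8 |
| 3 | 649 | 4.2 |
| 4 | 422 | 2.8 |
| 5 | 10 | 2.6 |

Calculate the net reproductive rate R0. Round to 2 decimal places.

lx = nx/n0 = nx/800: 1, 0.92375, 0.9225, 0.81125, 0.5275, 0.0125
lx·mx by age: 0, 1.385625, 1.6605, 3.40725, 1.477, 0.0325
R0 = Σ lx·mx = 7.962875 → 7.96

7.96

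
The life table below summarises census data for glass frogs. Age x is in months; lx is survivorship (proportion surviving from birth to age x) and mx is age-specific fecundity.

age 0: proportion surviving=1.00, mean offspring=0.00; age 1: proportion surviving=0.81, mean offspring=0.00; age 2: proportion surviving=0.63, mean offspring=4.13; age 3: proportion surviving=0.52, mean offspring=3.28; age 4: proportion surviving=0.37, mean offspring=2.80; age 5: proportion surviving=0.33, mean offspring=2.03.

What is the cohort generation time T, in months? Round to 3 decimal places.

lx·mx: 0, 0, 2.6019, 1.7056, 1.036, 0.6699 → R0 = 6.0134
x·lx·mx: 0, 0, 5.2038, 5.1168, 4.144, 3.3495 → Σ = 17.8141
T = 17.8141 / 6.0134 = 2.962401… → 2.962

2.962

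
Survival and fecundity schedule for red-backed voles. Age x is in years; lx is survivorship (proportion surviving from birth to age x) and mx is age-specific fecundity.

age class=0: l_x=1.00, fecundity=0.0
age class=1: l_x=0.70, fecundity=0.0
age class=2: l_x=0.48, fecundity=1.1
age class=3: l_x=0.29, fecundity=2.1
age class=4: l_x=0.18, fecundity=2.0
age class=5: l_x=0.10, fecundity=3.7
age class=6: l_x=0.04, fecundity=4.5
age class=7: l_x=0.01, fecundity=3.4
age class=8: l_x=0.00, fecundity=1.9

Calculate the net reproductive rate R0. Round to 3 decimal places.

2.081

lx·mx by age: 0, 0, 0.528, 0.609, 0.36, 0.37, 0.18, 0.034, 0
R0 = Σ lx·mx = 2.081 → 2.081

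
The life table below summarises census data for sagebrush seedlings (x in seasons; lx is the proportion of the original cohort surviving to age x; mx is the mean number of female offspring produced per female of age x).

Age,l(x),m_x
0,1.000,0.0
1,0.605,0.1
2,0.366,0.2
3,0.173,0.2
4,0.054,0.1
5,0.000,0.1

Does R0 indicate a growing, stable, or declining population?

R0 = Σ lx·mx = 0 + 0.0605 + 0.0732 + 0.0346 + 0.0054 + 0 = 0.1737
R0 < 1, so the population is declining.

declining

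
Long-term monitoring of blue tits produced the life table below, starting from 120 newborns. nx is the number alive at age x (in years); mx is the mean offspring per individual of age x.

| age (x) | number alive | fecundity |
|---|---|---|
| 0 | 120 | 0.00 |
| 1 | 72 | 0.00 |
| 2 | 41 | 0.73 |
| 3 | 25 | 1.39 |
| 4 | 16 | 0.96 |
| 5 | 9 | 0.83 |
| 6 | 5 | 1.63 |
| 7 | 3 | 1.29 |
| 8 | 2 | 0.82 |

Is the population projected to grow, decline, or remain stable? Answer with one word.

lx = nx/n0 = nx/120: 1, 0.6, 0.34167…, 0.20833…, 0.13333…, 0.075, 0.04167…, 0.025, 0.01667…
R0 = Σ lx·mx = 0 + 0 + 0.249417… + 0.289583… + 0.128… + 0.06225 + 0.067917… + 0.03225 + 0.013667… = 0.843083…
R0 < 1, so the population is declining.

declining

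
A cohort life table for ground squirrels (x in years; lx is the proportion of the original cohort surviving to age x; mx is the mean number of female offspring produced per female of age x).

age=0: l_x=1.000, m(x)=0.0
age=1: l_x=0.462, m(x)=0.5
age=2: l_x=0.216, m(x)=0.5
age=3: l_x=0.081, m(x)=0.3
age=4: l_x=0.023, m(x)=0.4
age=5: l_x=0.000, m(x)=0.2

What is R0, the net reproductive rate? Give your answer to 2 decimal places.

0.37

lx·mx by age: 0, 0.231, 0.108, 0.0243, 0.0092, 0
R0 = Σ lx·mx = 0.3725 → 0.37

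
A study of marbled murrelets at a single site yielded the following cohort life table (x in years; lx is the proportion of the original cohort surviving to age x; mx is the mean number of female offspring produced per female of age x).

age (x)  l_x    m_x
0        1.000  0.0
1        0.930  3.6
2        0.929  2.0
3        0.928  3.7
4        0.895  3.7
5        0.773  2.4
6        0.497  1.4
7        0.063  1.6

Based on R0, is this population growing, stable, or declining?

growing

R0 = Σ lx·mx = 0 + 3.348 + 1.858 + 3.4336 + 3.3115 + 1.8552 + 0.6958 + 0.1008 = 14.6029
R0 > 1, so the population is growing.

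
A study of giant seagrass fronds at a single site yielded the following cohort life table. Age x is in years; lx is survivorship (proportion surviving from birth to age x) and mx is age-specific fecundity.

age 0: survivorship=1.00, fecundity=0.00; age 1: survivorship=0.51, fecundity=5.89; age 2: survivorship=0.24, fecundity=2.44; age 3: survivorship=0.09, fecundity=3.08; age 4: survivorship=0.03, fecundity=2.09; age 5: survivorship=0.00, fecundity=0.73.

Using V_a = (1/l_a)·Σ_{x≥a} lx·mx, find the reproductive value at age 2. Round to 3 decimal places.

3.856

lx·mx for x ≥ 2: 0.5856, 0.2772, 0.0627, 0 → sum = 0.9255
V_2 = 0.9255 / l_2 = 0.9255 / 0.24 = 3.85625 → 3.856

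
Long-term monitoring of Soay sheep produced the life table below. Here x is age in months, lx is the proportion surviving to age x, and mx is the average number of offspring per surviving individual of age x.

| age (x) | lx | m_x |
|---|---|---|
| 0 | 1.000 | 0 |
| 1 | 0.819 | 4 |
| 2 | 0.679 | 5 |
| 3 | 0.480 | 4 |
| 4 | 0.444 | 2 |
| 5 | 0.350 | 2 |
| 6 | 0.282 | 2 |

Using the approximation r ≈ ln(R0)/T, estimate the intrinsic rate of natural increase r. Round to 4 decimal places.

R0 = Σ lx·mx = 0 + 3.276 + 3.395 + 1.92 + 0.888 + 0.7 + 0.564 = 10.743
Σ x·lx·mx = 26.262; T = 26.262/10.743 = 2.44457…
r ≈ ln(R0)/T = ln(10.743)/2.44457… = 0.971237… → 0.9712

0.9712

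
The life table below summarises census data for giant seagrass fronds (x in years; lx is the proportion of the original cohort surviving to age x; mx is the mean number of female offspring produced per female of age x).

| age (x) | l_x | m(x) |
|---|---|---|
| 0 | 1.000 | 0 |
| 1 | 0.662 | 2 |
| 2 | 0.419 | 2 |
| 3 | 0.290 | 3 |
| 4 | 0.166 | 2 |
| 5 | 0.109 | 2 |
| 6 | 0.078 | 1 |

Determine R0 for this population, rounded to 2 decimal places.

3.66

lx·mx by age: 0, 1.324, 0.838, 0.87, 0.332, 0.218, 0.078
R0 = Σ lx·mx = 3.66 → 3.66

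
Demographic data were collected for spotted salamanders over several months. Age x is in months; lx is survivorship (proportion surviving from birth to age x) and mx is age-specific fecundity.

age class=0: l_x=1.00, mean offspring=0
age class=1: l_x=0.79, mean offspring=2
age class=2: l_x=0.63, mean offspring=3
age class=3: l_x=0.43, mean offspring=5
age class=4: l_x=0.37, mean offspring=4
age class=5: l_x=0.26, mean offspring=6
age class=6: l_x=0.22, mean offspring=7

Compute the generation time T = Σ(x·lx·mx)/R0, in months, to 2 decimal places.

lx·mx: 0, 1.58, 1.89, 2.15, 1.48, 1.56, 1.54 → R0 = 10.2
x·lx·mx: 0, 1.58, 3.78, 6.45, 5.92, 7.8, 9.24 → Σ = 34.77
T = 34.77 / 10.2 = 3.408824… → 3.41

3.41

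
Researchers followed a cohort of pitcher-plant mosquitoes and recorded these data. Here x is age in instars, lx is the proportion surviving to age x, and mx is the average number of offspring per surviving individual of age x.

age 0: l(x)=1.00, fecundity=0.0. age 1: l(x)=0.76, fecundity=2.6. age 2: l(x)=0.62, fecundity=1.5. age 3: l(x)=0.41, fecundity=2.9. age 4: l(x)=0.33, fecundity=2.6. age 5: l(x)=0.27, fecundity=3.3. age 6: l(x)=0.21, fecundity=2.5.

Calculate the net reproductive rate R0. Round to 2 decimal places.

6.37

lx·mx by age: 0, 1.976, 0.93, 1.189, 0.858, 0.891, 0.525
R0 = Σ lx·mx = 6.369 → 6.37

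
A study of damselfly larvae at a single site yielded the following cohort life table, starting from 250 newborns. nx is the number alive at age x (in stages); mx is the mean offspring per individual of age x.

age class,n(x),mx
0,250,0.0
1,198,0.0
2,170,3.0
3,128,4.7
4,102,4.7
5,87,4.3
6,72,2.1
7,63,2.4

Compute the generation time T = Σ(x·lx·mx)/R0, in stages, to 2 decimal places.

3.78

lx = nx/n0 = nx/250: 1, 0.792, 0.68, 0.512, 0.408, 0.348, 0.288, 0.252
lx·mx: 0, 0, 2.04, 2.4064, 1.9176, 1.4964, 0.6048, 0.6048 → R0 = 9.07
x·lx·mx: 0, 0, 4.08, 7.2192, 7.6704, 7.482, 3.6288, 4.2336 → Σ = 34.314
T = 34.314 / 9.07 = 3.783241… → 3.78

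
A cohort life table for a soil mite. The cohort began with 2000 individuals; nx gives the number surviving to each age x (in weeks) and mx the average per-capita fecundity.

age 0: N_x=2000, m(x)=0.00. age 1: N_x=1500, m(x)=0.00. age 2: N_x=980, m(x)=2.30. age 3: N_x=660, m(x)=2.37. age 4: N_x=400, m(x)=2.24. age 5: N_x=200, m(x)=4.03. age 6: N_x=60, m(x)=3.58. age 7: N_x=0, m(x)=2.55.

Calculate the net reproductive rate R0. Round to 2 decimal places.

lx = nx/n0 = nx/2000: 1, 0.75, 0.49, 0.33, 0.2, 0.1, 0.03, 0
lx·mx by age: 0, 0, 1.127, 0.7821, 0.448, 0.403, 0.1074, 0
R0 = Σ lx·mx = 2.8675 → 2.87

2.87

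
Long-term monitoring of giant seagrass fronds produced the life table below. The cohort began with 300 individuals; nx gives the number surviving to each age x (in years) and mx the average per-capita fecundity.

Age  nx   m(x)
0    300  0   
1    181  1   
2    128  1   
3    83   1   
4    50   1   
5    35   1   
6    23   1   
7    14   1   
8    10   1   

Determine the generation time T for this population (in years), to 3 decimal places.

2.628

lx = nx/n0 = nx/300: 1, 0.60333…, 0.42667…, 0.27667…, 0.16667…, 0.11667…, 0.07667…, 0.04667…, 0.03333…
lx·mx: 0, 0.603333…, 0.426667…, 0.276667…, 0.166667…, 0.116667…, 0.076667…, 0.046667…, 0.033333… → R0 = 1.746667…
x·lx·mx: 0, 0.603333…, 0.853333…, 0.83…, 0.666667…, 0.583333…, 0.46…, 0.326667…, 0.266667… → Σ = 4.59…
T = 4.59… / 1.746667… = 2.627863… → 2.628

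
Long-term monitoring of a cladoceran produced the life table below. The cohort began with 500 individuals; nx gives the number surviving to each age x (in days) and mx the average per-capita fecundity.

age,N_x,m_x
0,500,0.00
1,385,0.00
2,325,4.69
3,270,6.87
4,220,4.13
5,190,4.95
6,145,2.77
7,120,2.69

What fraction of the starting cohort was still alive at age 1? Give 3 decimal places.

l_1 = n_1/n_0 = 385/500 = 0.77 → 0.770

0.770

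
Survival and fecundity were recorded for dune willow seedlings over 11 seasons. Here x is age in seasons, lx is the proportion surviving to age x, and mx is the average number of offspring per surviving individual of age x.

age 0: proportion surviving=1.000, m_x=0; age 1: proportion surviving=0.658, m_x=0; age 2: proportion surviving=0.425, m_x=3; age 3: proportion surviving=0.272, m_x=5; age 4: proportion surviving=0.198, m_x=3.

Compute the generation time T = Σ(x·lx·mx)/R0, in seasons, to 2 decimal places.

lx·mx: 0, 0, 1.275, 1.36, 0.594 → R0 = 3.229
x·lx·mx: 0, 0, 2.55, 4.08, 2.376 → Σ = 9.006
T = 9.006 / 3.229 = 2.789099… → 2.79

2.79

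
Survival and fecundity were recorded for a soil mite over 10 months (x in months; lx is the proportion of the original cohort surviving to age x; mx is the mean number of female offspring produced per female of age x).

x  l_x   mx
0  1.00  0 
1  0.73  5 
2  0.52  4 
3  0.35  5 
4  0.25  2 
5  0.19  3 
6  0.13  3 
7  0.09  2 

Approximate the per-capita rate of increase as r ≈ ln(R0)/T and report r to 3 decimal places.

0.937

R0 = Σ lx·mx = 0 + 3.65 + 2.08 + 1.75 + 0.5 + 0.57 + 0.39 + 0.18 = 9.12
Σ x·lx·mx = 21.51; T = 21.51/9.12 = 2.35855…
r ≈ ln(R0)/T = ln(9.12)/2.35855… = 0.93721… → 0.937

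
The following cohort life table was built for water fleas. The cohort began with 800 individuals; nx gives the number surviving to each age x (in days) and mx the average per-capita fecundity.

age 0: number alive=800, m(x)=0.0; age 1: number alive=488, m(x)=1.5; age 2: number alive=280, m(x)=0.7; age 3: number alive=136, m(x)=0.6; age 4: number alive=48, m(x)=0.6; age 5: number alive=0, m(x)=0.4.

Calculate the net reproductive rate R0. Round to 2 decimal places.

lx = nx/n0 = nx/800: 1, 0.61, 0.35, 0.17, 0.06, 0
lx·mx by age: 0, 0.915, 0.245, 0.102, 0.036, 0
R0 = Σ lx·mx = 1.298 → 1.30

1.30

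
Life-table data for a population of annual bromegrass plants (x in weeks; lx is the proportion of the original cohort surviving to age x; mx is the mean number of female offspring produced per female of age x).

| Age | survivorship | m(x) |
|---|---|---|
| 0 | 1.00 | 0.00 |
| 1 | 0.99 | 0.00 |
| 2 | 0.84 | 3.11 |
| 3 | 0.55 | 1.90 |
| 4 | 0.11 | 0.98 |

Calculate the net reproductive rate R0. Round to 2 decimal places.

lx·mx by age: 0, 0, 2.6124, 1.045, 0.1078
R0 = Σ lx·mx = 3.7652 → 3.77

3.77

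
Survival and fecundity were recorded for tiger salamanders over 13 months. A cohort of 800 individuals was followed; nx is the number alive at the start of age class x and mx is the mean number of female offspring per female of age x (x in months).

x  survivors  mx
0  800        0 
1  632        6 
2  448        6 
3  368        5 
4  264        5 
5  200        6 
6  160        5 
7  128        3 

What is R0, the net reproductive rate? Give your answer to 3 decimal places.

lx = nx/n0 = nx/800: 1, 0.79, 0.56, 0.46, 0.33, 0.25, 0.2, 0.16
lx·mx by age: 0, 4.74, 3.36, 2.3, 1.65, 1.5, 1, 0.48
R0 = Σ lx·mx = 15.03 → 15.030

15.030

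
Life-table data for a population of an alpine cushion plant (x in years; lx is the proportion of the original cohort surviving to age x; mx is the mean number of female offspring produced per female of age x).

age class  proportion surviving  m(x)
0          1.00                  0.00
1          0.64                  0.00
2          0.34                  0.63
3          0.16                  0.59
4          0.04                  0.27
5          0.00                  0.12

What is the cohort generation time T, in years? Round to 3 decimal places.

2.363

lx·mx: 0, 0, 0.2142, 0.0944, 0.0108, 0 → R0 = 0.3194
x·lx·mx: 0, 0, 0.4284, 0.2832, 0.0432, 0 → Σ = 0.7548
T = 0.7548 / 0.3194 = 2.363181… → 2.363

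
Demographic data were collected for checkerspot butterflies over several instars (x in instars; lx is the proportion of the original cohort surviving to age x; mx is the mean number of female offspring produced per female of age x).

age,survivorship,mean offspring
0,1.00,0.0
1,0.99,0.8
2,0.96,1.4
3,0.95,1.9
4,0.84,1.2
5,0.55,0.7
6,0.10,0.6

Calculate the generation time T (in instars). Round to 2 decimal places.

2.82

lx·mx: 0, 0.792, 1.344, 1.805, 1.008, 0.385, 0.06 → R0 = 5.394
x·lx·mx: 0, 0.792, 2.688, 5.415, 4.032, 1.925, 0.36 → Σ = 15.212
T = 15.212 / 5.394 = 2.820171… → 2.82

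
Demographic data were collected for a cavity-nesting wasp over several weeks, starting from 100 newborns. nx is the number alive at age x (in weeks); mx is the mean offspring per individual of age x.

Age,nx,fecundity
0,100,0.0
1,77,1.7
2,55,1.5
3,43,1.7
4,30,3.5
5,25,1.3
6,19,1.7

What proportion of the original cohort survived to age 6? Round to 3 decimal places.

l_6 = n_6/n_0 = 19/100 = 0.19 → 0.190

0.190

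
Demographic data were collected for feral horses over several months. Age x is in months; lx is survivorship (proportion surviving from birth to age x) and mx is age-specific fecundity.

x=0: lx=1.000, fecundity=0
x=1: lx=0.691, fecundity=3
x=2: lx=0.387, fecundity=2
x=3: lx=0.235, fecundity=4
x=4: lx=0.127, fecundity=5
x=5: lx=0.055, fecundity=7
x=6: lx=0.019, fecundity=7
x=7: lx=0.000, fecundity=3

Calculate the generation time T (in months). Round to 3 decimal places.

lx·mx: 0, 2.073, 0.774, 0.94, 0.635, 0.385, 0.133, 0 → R0 = 4.94
x·lx·mx: 0, 2.073, 1.548, 2.82, 2.54, 1.925, 0.798, 0 → Σ = 11.704
T = 11.704 / 4.94 = 2.369231… → 2.369

2.369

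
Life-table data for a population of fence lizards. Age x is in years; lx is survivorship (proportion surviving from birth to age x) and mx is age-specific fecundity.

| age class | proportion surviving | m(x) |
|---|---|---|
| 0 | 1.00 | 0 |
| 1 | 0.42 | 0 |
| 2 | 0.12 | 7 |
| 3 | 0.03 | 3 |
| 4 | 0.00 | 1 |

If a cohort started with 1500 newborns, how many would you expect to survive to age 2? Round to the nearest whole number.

Expected survivors = N0 · l_2 = 1500 × 0.12 = 180 → 180

180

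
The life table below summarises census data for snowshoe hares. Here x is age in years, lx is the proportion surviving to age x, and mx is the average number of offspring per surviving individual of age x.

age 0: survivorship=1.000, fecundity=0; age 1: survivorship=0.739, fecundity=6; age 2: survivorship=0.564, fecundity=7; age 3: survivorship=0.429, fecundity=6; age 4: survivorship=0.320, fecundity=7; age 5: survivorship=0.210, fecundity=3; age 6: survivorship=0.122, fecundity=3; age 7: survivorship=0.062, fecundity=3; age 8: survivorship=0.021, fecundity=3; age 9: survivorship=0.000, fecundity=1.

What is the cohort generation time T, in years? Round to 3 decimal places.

2.504

lx·mx: 0, 4.434, 3.948, 2.574, 2.24, 0.63, 0.366, 0.186, 0.063, 0 → R0 = 14.441
x·lx·mx: 0, 4.434, 7.896, 7.722, 8.96, 3.15, 2.196, 1.302, 0.504, 0 → Σ = 36.164
T = 36.164 / 14.441 = 2.504259… → 2.504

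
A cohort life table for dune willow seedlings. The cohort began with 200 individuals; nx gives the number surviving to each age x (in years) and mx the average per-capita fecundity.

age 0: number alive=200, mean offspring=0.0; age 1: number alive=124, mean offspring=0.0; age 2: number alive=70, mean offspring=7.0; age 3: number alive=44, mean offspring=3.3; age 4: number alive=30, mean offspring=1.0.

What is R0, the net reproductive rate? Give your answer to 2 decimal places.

3.33

lx = nx/n0 = nx/200: 1, 0.62, 0.35, 0.22, 0.15
lx·mx by age: 0, 0, 2.45, 0.726, 0.15
R0 = Σ lx·mx = 3.326 → 3.33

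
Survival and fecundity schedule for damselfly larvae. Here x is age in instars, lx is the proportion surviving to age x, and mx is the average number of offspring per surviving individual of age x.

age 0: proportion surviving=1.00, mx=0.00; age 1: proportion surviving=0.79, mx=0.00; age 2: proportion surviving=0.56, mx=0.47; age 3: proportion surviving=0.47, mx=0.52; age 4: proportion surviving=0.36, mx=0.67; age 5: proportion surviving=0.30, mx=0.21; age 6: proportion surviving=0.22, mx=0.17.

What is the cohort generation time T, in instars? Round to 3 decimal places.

3.255

lx·mx: 0, 0, 0.2632, 0.2444, 0.2412, 0.063, 0.0374 → R0 = 0.8492
x·lx·mx: 0, 0, 0.5264, 0.7332, 0.9648, 0.315, 0.2244 → Σ = 2.7638
T = 2.7638 / 0.8492 = 3.254593… → 3.255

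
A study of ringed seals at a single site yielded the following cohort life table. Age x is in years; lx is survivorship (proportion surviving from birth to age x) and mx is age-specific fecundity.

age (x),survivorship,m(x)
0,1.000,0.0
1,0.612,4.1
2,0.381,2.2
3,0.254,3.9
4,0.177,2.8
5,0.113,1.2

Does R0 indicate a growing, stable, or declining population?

growing

R0 = Σ lx·mx = 0 + 2.5092 + 0.8382 + 0.9906 + 0.4956 + 0.1356 = 4.9692
R0 > 1, so the population is growing.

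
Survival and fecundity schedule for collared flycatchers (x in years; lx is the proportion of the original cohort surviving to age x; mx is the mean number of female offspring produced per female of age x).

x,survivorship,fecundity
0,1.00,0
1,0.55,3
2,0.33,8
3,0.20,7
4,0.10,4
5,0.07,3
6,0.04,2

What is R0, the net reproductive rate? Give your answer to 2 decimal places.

lx·mx by age: 0, 1.65, 2.64, 1.4, 0.4, 0.21, 0.08
R0 = Σ lx·mx = 6.38 → 6.38

6.38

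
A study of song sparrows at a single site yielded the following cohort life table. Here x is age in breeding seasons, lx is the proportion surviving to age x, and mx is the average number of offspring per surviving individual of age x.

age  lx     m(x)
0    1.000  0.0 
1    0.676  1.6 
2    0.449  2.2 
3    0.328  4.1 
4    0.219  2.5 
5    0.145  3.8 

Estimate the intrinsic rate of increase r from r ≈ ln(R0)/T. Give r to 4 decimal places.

0.5650

R0 = Σ lx·mx = 0 + 1.0816 + 0.9878 + 1.3448 + 0.5475 + 0.551 = 4.5127
Σ x·lx·mx = 12.0366; T = 12.0366/4.5127 = 2.66727…
r ≈ ln(R0)/T = ln(4.5127)/2.66727… = 0.564958… → 0.5650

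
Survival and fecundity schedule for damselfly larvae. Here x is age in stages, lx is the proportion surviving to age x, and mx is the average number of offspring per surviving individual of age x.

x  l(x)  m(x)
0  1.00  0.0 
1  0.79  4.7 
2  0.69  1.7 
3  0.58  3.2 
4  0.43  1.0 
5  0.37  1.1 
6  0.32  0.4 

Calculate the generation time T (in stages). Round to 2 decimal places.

2.10

lx·mx: 0, 3.713, 1.173, 1.856, 0.43, 0.407, 0.128 → R0 = 7.707
x·lx·mx: 0, 3.713, 2.346, 5.568, 1.72, 2.035, 0.768 → Σ = 16.15
T = 16.15 / 7.707 = 2.095498… → 2.10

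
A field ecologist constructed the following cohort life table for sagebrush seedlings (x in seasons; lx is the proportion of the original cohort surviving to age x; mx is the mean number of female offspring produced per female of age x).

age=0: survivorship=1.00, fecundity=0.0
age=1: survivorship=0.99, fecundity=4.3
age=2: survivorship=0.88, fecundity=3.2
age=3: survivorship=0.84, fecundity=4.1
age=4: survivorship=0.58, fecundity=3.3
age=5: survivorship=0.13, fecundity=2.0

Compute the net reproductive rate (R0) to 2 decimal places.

12.69

lx·mx by age: 0, 4.257, 2.816, 3.444, 1.914, 0.26
R0 = Σ lx·mx = 12.691 → 12.69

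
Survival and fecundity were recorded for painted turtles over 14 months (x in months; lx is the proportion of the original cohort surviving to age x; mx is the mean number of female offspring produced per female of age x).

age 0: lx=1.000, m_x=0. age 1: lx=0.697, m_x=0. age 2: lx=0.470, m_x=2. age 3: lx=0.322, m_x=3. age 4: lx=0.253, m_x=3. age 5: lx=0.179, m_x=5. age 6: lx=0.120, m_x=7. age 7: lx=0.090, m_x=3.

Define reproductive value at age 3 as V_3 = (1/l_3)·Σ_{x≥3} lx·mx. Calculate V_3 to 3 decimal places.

11.584

lx·mx for x ≥ 3: 0.966, 0.759, 0.895, 0.84, 0.27 → sum = 3.73
V_3 = 3.73 / l_3 = 3.73 / 0.322 = 11.583851… → 11.584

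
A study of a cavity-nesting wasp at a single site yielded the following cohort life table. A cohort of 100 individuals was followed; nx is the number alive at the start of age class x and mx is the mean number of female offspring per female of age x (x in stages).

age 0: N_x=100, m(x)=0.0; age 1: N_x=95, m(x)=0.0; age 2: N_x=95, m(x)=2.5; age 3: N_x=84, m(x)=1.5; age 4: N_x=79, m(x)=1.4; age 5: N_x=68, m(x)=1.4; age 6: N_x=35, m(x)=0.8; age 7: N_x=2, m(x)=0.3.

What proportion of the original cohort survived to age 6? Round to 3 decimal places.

l_6 = n_6/n_0 = 35/100 = 0.35 → 0.350

0.350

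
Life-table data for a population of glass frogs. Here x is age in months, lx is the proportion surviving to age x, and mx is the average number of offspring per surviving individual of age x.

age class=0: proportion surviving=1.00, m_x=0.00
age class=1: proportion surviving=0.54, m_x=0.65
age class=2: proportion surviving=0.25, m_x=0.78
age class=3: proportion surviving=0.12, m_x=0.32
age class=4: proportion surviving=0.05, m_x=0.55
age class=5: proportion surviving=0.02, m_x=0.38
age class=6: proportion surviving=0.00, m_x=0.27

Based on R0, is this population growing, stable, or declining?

R0 = Σ lx·mx = 0 + 0.351 + 0.195 + 0.0384 + 0.0275 + 0.0076 + 0 = 0.6195
R0 < 1, so the population is declining.

declining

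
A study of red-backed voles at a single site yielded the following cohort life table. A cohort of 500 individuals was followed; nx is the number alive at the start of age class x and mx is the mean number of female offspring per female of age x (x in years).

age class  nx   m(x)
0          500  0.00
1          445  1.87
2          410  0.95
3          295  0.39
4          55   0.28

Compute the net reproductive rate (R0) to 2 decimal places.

lx = nx/n0 = nx/500: 1, 0.89, 0.82, 0.59, 0.11
lx·mx by age: 0, 1.6643, 0.779, 0.2301, 0.0308
R0 = Σ lx·mx = 2.7042 → 2.70

2.70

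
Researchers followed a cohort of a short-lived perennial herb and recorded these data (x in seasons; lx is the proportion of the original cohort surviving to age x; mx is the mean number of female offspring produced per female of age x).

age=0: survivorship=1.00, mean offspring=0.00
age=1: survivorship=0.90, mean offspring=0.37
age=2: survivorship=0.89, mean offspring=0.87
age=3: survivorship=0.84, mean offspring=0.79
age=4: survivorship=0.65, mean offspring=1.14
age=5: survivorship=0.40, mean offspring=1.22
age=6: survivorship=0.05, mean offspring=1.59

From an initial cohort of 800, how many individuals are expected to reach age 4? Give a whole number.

520

Expected survivors = N0 · l_4 = 800 × 0.65 = 520 → 520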